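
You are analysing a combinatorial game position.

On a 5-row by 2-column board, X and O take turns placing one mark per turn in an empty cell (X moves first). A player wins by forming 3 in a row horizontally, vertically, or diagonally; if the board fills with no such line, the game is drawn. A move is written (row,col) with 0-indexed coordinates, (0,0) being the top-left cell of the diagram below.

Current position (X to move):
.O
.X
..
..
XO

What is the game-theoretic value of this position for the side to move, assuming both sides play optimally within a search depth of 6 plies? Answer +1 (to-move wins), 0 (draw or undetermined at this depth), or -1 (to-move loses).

value(.O/.X/../../XO, X) = 0

[.O/.X/../../XO] X move#1: (0,0):+0/XO/.X/../../XO*, (1,0):+0/.O/XX/../../XO, (2,0):+0/.O/.X/X./../XO, (2,1):+0/.O/.X/.X/../XO, (3,0):+0/.O/.X/../X./XO, (3,1):+0/.O/.X/../.X/XO
[XO/.X/../../XO] O move#2: (1,0):+0/XO/OX/../../XO*, (2,0):+0/XO/.X/O./../XO, (2,1):+0/XO/.X/.O/../XO, (3,0):+0/XO/.X/../O./XO, (3,1):+0/XO/.X/../.O/XO
[XO/OX/../../XO] X move#3: (2,0):+0/XO/OX/X./../XO*, (2,1):+0/XO/OX/.X/../XO, (3,0):+0/XO/OX/../X./XO, (3,1):+0/XO/OX/../.X/XO
[XO/OX/X./../XO] O move#4: (2,1):-1/XO/OX/XO/../XO, (3,0):+0/XO/OX/X./O./XO*, (3,1):-1/XO/OX/X./.O/XO
[XO/OX/X./O./XO] X move#5: (2,1):+0/XO/OX/XX/O./XO*, (3,1):+0/XO/OX/X./OX/XO
[XO/OX/XX/O./XO] O move#6: (3,1):+0/XO/OX/XX/OO/XO*
[XO/OX/XX/OO/XO] end (terminal +0, X#7); searched .O/.X/../../XO to 6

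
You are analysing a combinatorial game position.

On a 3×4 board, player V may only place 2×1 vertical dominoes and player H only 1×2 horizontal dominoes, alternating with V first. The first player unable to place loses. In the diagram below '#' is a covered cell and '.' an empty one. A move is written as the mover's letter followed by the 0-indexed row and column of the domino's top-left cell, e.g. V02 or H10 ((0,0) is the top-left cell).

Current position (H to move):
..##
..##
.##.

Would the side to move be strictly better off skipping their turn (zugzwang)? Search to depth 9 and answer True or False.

[..##/..##/.##.] H move#1: H00:-1/####/..##/.##., H10:+1/..##/####/.##.*
[..##/####/.##.] end (terminal -1, V#2); searched ..##/..##/.##. to 9
suppose H passes — search the same position with V to move:
pass> [..##/..##/.##.] V move#1: V00:+1/#.##/#.##/.##.*, V01:+1/.###/.###/.##., V10:-1/..##/#.##/###.
pass> [#.##/#.##/.##.] end (terminal -1, H#2); searched ..##/..##/.##. to 9
for H: play +1, pass -1

zugzwang(..##/..##/.##., H) = False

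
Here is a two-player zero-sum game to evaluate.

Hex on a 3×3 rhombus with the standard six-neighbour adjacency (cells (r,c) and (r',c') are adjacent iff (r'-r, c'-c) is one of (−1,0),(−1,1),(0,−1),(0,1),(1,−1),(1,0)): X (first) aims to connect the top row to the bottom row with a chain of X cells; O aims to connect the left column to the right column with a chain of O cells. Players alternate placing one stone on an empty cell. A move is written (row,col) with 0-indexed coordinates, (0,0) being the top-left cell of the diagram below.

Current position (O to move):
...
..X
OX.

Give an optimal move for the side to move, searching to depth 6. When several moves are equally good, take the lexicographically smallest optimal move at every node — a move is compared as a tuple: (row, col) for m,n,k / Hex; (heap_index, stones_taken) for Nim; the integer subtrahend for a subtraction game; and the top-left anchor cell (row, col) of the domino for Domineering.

ply 1, O at .../..X/OX. | (0,0)=-1→O../..X/OX.; (0,1)=-1→.O./..X/OX.; (0,2)=+1→..O/..X/OX.*; (1,0)=-1→.../O.X/OX.; (1,1)=-1→.../.OX/OX.; (2,2)=-1→.../..X/OXO
ply 2, X at ..O/..X/OX. | (0,0)=-1→X.O/..X/OX.*; (0,1)=-1→.XO/..X/OX.; (1,0)=-1→..O/X.X/OX.; (1,1)=-1→..O/.XX/OX.; (2,2)=-1→..O/..X/OXX
ply 3, O at X.O/..X/OX. | (0,1)=+1→XOO/..X/OX.*; (1,0)=+1→X.O/O.X/OX.; (1,1)=+1→X.O/.OX/OX.; (2,2)=-1→X.O/..X/OXO
ply 4, X at XOO/..X/OX. | (1,0)=-1→XOO/X.X/OX.*; (1,1)=-1→XOO/.XX/OX.; (2,2)=-1→XOO/..X/OXX
ply 5, O at XOO/X.X/OX. | (1,1)=+1→XOO/XOX/OX.*; (2,2)=-1→XOO/X.X/OXO
ply 6: XOO/XOX/OX. is terminal -1 (X); from .../..X/OX. depth 6

O's best at [.../..X/OX.]: (0,2)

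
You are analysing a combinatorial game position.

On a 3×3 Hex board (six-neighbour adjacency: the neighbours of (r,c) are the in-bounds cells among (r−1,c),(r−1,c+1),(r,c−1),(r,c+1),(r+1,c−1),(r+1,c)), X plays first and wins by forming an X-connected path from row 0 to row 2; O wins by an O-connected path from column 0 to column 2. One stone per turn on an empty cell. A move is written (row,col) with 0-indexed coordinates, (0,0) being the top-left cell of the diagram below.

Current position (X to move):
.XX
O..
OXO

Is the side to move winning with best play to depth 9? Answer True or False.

X winning at [.XX/O../OXO]: True

p1 X@[.XX/O../OXO]: (0,0)[XXX/O../OXO]+1* (1,1)[.XX/OX./OXO]+1 (1,2)[.XX/O.X/OXO]+1
p2 O@[XXX/O../OXO]: (1,1)[XXX/OO./OXO]-1* (1,2)[XXX/O.O/OXO]-1
p3 X@[XXX/OO./OXO]: (1,2)[XXX/OOX/OXO]+1*
p4 O@[XXX/OOX/OXO] terminal -1; root [.XX/O../OXO] d9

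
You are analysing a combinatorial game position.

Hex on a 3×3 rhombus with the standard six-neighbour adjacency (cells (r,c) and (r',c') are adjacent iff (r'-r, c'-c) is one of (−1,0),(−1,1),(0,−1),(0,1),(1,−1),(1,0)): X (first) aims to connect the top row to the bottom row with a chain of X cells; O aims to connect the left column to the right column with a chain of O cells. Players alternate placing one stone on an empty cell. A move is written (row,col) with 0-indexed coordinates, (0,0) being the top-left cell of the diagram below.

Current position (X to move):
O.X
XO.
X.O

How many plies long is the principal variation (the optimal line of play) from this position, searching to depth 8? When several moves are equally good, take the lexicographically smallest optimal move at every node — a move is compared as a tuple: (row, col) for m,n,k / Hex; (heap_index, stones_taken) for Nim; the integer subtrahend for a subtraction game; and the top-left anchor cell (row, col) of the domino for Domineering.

p1 X@[O.X/XO./X.O]: (0,1)[OXX/XO./X.O]+1* (1,2)[O.X/XOX/X.O]+1 (2,1)[O.X/XO./XXO]+1
p2 O@[OXX/XO./X.O] terminal -1; root [O.X/XO./X.O] d8

PV length from [O.X/XO./X.O]: 1 ply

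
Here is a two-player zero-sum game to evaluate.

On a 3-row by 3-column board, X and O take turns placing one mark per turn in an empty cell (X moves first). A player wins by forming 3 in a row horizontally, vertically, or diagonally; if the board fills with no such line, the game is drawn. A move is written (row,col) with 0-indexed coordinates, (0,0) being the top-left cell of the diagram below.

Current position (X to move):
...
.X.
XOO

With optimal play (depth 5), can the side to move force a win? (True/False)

[.../.X./XOO] X move#1: (0,0):+1/X../.X./XOO*, (0,1):+0/.X./.X./XOO, (0,2):+1/..X/.X./XOO, (1,0):+1/.../XX./XOO, (1,2):+1/.../.XX/XOO
[X../.X./XOO] O move#2: (0,1):-1/XO./.X./XOO*, (0,2):-1/X.O/.X./XOO, (1,0):-1/X../OX./XOO, (1,2):-1/X../.XO/XOO
[XO./.X./XOO] X move#3: (0,2):+1/XOX/.X./XOO*, (1,0):+1/XO./XX./XOO, (1,2):+1/XO./.XX/XOO
[XOX/.X./XOO] end (terminal -1, O#4); searched .../.X./XOO to 5

X winning at [.../.X./XOO]: True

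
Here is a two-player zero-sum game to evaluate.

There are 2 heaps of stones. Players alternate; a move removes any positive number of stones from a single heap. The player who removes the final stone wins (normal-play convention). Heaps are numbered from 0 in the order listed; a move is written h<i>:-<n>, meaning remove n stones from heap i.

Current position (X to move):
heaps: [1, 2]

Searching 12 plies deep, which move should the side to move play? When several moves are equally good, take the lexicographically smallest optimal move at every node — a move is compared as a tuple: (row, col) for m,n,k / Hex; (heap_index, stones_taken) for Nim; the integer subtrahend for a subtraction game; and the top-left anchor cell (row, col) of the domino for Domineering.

X's best at [(1,2)]: h1:-1

[(1,2)] X move#1: h0:-1:-1/(0,2), h1:-1:+1/(1,1)*, h1:-2:-1/(1,0)
[(1,1)] O move#2: h0:-1:-1/(0,1)*, h1:-1:-1/(1,0)
[(0,1)] X move#3: h1:-1:+1/(0,0)*
[(0,0)] end (terminal -1, O#4); searched (1,2) to 12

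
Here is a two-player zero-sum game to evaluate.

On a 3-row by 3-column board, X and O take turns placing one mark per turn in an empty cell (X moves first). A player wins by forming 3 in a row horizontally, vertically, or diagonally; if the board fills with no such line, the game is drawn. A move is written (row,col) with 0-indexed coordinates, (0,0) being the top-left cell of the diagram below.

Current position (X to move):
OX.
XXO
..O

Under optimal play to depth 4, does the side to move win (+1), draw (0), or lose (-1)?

p1 X@[OX./XXO/..O]: (0,2)[OXX/XXO/..O]+1* (2,0)[OX./XXO/X.O]-1 (2,1)[OX./XXO/.XO]+1
p2 O@[OXX/XXO/..O]: (2,0)[OXX/XXO/O.O]-1* (2,1)[OXX/XXO/.OO]-1
p3 X@[OXX/XXO/O.O]: (2,1)[OXX/XXO/OXO]+1*
p4 O@[OXX/XXO/OXO] terminal -1; root [OX./XXO/..O] d4

value(OX./XXO/..O, X) = +1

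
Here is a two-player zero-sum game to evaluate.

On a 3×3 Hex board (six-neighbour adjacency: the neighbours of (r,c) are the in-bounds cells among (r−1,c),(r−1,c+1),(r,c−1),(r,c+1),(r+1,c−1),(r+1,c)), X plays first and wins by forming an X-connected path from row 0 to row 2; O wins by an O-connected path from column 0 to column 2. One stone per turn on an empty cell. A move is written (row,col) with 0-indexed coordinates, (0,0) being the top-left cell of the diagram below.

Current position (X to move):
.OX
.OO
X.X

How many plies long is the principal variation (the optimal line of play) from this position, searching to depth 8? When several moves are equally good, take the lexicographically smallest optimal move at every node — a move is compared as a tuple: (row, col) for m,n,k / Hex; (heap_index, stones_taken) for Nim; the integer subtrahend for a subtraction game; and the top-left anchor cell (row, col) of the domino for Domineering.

PV length from [.OX/.OO/X.X]: 2 plies

p1 X@[.OX/.OO/X.X]: (0,0)[XOX/.OO/X.X]-1* (1,0)[.OX/XOO/X.X]-1 (2,1)[.OX/.OO/XXX]-1
p2 O@[XOX/.OO/X.X]: (1,0)[XOX/OOO/X.X]+1* (2,1)[XOX/.OO/XOX]-1
p3 X@[XOX/OOO/X.X] terminal -1; root [.OX/.OO/X.X] d8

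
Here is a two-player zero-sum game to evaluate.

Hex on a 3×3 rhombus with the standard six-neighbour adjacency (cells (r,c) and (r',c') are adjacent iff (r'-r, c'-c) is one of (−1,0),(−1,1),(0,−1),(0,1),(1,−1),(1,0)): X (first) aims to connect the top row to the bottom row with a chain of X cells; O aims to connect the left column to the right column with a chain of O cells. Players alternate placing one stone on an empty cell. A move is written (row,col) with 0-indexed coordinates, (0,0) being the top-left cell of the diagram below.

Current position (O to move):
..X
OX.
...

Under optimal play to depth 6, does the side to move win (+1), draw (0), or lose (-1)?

ply 1, O at ..X/OX./... | (0,0)=-1→O.X/OX./...*; (0,1)=-1→.OX/OX./...; (1,2)=-1→..X/OXO/...; (2,0)=-1→..X/OX./O..; (2,1)=-1→..X/OX./.O.; (2,2)=-1→..X/OX./..O
ply 2, X at O.X/OX./... | (0,1)=+1→OXX/OX./...*; (1,2)=+1→O.X/OXX/...; (2,0)=+1→O.X/OX./X..; (2,1)=+1→O.X/OX./.X.; (2,2)=+1→O.X/OX./..X
ply 3, O at OXX/OX./... | (1,2)=-1→OXX/OXO/...*; (2,0)=-1→OXX/OX./O..; (2,1)=-1→OXX/OX./.O.; (2,2)=-1→OXX/OX./..O
ply 4, X at OXX/OXO/... | (2,0)=+1→OXX/OXO/X..*; (2,1)=+1→OXX/OXO/.X.; (2,2)=+1→OXX/OXO/..X
ply 5: OXX/OXO/X.. is terminal -1 (O); from ..X/OX./... depth 6

value(..X/OX./..., O) = -1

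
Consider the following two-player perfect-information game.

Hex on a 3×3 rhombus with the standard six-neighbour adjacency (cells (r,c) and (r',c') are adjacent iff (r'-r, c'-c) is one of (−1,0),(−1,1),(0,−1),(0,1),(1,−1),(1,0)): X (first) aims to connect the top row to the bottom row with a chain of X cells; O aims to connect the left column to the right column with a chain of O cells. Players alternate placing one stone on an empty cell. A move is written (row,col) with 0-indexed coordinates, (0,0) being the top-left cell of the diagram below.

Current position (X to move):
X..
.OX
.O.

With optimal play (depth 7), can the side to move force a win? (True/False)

ply 1, X at X../.OX/.O. | (0,1)=-1→XX./.OX/.O.*; (0,2)=-1→X.X/.OX/.O.; (1,0)=-1→X../XOX/.O.; (2,0)=-1→X../.OX/XO.; (2,2)=-1→X../.OX/.OX
ply 2, O at XX./.OX/.O. | (0,2)=+1→XXO/.OX/.O.*; (1,0)=+1→XX./OOX/.O.; (2,0)=+1→XX./.OX/OO.; (2,2)=+1→XX./.OX/.OO
ply 3, X at XXO/.OX/.O. | (1,0)=-1→XXO/XOX/.O.*; (2,0)=-1→XXO/.OX/XO.; (2,2)=-1→XXO/.OX/.OX
ply 4, O at XXO/XOX/.O. | (2,0)=+1→XXO/XOX/OO.*; (2,2)=-1→XXO/XOX/.OO
ply 5: XXO/XOX/OO. is terminal -1 (X); from X../.OX/.O. depth 7

X winning at [X../.OX/.O.]: False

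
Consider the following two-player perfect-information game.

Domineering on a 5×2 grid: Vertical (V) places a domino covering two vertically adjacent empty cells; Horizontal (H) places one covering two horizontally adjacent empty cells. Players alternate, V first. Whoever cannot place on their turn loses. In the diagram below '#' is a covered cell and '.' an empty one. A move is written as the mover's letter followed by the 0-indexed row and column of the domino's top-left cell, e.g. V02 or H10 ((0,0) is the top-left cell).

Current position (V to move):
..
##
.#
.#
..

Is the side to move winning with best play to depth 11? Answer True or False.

V winning at [../##/.#/.#/..]: False

ply 1, V at ../##/.#/.#/.. | V20=-1→../##/##/##/..*; V30=-1→../##/.#/##/#.
ply 2, H at ../##/##/##/.. | H00=+1→##/##/##/##/..*; H40=+1→../##/##/##/##
ply 3: ##/##/##/##/.. is terminal -1 (V); from ../##/.#/.#/.. depth 11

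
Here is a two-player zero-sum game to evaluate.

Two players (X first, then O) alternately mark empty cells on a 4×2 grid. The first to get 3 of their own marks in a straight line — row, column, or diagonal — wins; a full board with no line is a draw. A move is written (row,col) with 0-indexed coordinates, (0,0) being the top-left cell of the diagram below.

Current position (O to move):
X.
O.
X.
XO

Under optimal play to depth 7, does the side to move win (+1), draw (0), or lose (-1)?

p1 O@[X./O./X./XO]: (0,1)[XO/O./X./XO]+0* (1,1)[X./OO/X./XO]+0 (2,1)[X./O./XO/XO]+0
p2 X@[XO/O./X./XO]: (1,1)[XO/OX/X./XO]+0* (2,1)[XO/O./XX/XO]+0
p3 O@[XO/OX/X./XO]: (2,1)[XO/OX/XO/XO]+0*
p4 X@[XO/OX/XO/XO] terminal +0; root [X./O./X./XO] d7

value(X./O./X./XO, O) = 0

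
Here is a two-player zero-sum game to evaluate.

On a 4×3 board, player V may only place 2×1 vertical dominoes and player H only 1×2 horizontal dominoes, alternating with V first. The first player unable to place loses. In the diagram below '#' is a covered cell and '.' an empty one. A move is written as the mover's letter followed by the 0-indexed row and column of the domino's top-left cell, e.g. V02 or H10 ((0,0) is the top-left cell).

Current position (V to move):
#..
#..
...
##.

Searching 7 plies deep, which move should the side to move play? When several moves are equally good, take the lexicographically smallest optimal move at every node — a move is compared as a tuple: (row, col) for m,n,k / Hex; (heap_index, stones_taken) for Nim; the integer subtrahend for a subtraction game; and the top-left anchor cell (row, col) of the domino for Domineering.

ply 1, V at #../#../.../##. | V01=+1→##./##./.../##.*; V02=+1→#.#/#.#/.../##.; V11=+1→#../##./.#./##.; V12=+1→#../#.#/..#/##.; V22=-1→#../#../..#/###
ply 2, H at ##./##./.../##. | H20=-1→##./##./##./##.*; H21=-1→##./##./.##/##.
ply 3, V at ##./##./##./##. | V02=+1→###/###/##./##.*; V12=+1→##./###/###/##.; V22=+1→##./##./###/###
ply 4: ###/###/##./##. is terminal -1 (H); from #../#../.../##. depth 7

V's best at [#../#../.../##.]: V01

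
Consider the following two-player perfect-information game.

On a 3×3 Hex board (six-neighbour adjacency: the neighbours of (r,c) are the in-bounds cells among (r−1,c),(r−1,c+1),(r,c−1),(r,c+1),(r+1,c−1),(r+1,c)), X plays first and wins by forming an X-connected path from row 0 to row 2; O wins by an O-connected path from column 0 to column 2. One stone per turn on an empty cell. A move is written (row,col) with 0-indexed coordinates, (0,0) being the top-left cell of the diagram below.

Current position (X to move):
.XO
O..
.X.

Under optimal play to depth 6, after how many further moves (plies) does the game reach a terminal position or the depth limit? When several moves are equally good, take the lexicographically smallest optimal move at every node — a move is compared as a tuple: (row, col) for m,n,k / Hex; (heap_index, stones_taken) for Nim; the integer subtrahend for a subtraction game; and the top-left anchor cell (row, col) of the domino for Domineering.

PV length from [.XO/O../.X.]: 1 ply

ply 1, X at .XO/O../.X. | (0,0)=-1→XXO/O../.X.; (1,1)=+1→.XO/OX./.X.*; (1,2)=-1→.XO/O.X/.X.; (2,0)=-1→.XO/O../XX.; (2,2)=-1→.XO/O../.XX
ply 2: .XO/OX./.X. is terminal -1 (O); from .XO/O../.X. depth 6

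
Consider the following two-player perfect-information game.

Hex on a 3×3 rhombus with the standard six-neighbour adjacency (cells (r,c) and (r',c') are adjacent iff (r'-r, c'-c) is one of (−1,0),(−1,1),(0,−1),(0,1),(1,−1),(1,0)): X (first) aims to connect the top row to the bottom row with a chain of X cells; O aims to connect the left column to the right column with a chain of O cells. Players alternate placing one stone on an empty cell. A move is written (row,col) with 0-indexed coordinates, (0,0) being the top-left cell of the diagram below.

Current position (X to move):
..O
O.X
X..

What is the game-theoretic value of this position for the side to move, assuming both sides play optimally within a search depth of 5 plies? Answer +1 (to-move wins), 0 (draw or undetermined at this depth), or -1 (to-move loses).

value(..O/O.X/X.., X) = -1

p1 X@[..O/O.X/X..]: (0,0)[X.O/O.X/X..]-1* (0,1)[.XO/O.X/X..]-1 (1,1)[..O/OXX/X..]-1 (2,1)[..O/O.X/XX.]-1 (2,2)[..O/O.X/X.X]-1
p2 O@[X.O/O.X/X..]: (0,1)[XOO/O.X/X..]+1* (1,1)[X.O/OOX/X..]+1 (2,1)[X.O/O.X/XO.]+1 (2,2)[X.O/O.X/X.O]+1
p3 X@[XOO/O.X/X..] terminal -1; root [..O/O.X/X..] d5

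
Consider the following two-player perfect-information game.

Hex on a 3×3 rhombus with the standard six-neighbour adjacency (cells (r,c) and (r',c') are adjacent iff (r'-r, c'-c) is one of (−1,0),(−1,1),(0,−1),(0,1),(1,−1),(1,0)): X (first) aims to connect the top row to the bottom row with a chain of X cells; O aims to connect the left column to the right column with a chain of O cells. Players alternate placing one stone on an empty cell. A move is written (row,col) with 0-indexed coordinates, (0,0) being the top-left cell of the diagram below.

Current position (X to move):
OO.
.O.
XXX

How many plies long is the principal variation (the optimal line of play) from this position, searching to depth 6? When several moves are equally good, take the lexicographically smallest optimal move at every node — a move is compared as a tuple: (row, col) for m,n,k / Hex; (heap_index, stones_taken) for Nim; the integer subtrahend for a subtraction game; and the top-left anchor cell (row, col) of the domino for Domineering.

PV length from [OO./.O./XXX]: 2 plies

[OO./.O./XXX] X move#1: (0,2):-1/OOX/.O./XXX*, (1,0):-1/OO./XO./XXX, (1,2):-1/OO./.OX/XXX
[OOX/.O./XXX] O move#2: (1,0):-1/OOX/OO./XXX, (1,2):+1/OOX/.OO/XXX*
[OOX/.OO/XXX] end (terminal -1, X#3); searched OO./.O./XXX to 6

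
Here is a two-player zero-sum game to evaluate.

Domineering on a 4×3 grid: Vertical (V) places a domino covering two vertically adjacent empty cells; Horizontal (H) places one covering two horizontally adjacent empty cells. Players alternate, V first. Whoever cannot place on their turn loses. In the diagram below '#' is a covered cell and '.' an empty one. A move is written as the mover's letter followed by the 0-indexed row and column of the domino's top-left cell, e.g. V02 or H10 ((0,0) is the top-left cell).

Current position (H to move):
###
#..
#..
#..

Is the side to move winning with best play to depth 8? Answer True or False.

H winning at [###/#../#../#..]: True

[###/#../#../#..] H move#1: H11:-1/###/###/#../#.., H21:+1/###/#../###/#..*, H31:-1/###/#../#../###
[###/#../###/#..] end (terminal -1, V#2); searched ###/#../#../#.. to 8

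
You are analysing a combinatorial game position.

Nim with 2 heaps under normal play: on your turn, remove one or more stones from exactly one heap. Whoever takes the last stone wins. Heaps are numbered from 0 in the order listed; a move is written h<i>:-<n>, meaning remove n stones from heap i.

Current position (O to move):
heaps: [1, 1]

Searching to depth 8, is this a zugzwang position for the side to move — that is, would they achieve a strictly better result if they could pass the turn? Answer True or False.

zugzwang((1,1), O) = True

[(1,1)] O move#1: h0:-1:-1/(0,1)*, h1:-1:-1/(1,0)
[(0,1)] X move#2: h1:-1:+1/(0,0)*
[(0,0)] end (terminal -1, O#3); searched (1,1) to 8
if O skipped the turn, X would face:
~ [(1,1)] X move#1: h0:-1:-1/(0,1)*, h1:-1:-1/(1,0)
~ [(0,1)] O move#2: h1:-1:+1/(0,0)*
~ [(0,0)] end (terminal -1, X#3); searched (1,1) to 8
compare (O): move=-1 vs pass=+1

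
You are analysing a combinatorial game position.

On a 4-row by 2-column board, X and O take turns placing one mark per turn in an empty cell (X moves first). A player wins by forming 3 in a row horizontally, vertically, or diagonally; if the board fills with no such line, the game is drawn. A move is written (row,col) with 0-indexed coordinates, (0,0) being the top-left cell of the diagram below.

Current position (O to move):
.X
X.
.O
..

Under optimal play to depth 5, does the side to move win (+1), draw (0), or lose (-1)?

[.X/X./.O/..] O move#1: (0,0):+0/OX/X./.O/..*, (1,1):+0/.X/XO/.O/.., (2,0):+0/.X/X./OO/.., (3,0):+0/.X/X./.O/O., (3,1):+0/.X/X./.O/.O
[OX/X./.O/..] X move#2: (1,1):+0/OX/XX/.O/..*, (2,0):+0/OX/X./XO/.., (3,0):+0/OX/X./.O/X., (3,1):+0/OX/X./.O/.X
[OX/XX/.O/..] O move#3: (2,0):+0/OX/XX/OO/..*, (3,0):+0/OX/XX/.O/O., (3,1):+0/OX/XX/.O/.O
[OX/XX/OO/..] X move#4: (3,0):+0/OX/XX/OO/X.*, (3,1):+0/OX/XX/OO/.X
[OX/XX/OO/X.] O move#5: (3,1):+0/OX/XX/OO/XO*
[OX/XX/OO/XO] end (terminal +0, X#6); searched .X/X./.O/.. to 5

value(.X/X./.O/.., O) = 0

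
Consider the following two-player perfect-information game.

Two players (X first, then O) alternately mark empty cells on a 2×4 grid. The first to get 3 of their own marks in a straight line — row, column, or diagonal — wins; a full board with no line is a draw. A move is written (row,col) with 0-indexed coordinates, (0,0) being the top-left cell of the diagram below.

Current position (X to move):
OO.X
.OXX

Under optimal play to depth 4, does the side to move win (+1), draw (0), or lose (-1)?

value(OO.X/.OXX, X) = 0

ply 1, X at OO.X/.OXX | (0,2)=+0→OOXX/.OXX*; (1,0)=-1→OO.X/XOXX
ply 2, O at OOXX/.OXX | (1,0)=+0→OOXX/OOXX*
ply 3: OOXX/OOXX is terminal +0 (X); from OO.X/.OXX depth 4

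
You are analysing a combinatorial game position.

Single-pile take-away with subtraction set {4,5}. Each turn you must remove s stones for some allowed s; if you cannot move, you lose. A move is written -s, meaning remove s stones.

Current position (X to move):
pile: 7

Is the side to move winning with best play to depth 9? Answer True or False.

X winning at [7]: True

[7] X move#1: -4:+1/3*, -5:+1/2
[3] end (terminal -1, O#2); searched 7 to 9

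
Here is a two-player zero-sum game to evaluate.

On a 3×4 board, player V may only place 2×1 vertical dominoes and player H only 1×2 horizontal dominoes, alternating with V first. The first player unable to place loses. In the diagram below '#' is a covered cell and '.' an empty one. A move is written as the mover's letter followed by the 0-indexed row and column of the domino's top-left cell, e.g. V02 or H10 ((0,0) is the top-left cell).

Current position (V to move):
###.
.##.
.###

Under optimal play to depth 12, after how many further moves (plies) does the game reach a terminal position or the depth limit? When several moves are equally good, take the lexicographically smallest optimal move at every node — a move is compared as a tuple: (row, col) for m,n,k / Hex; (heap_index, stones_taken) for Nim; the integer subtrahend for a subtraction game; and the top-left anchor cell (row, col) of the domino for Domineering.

[###./.##./.###] V move#1: V03:+1/####/.###/.###*, V10:+1/###./###./####
[####/.###/.###] end (terminal -1, H#2); searched ###./.##./.### to 12

PV length from [###./.##./.###]: 1 ply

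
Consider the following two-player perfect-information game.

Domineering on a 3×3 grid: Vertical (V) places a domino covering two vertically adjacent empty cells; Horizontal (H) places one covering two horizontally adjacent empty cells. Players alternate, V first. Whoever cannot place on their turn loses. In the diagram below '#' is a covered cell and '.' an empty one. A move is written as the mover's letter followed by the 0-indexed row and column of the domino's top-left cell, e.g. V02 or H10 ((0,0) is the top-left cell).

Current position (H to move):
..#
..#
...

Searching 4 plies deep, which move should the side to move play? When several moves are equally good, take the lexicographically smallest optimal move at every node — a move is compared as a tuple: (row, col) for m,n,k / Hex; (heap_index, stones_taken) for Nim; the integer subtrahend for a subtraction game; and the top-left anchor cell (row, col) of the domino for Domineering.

H's best at [..#/..#/...]: H10

ply 1, H at ..#/..#/... | H00=-1→###/..#/...; H10=+1→..#/###/...*; H20=-1→..#/..#/##.; H21=-1→..#/..#/.##
ply 2: ..#/###/... is terminal -1 (V); from ..#/..#/... depth 4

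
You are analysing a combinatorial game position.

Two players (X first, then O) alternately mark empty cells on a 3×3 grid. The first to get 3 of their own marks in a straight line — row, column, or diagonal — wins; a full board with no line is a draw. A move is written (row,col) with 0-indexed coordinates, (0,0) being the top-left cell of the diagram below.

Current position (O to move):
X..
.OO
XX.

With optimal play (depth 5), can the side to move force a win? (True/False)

[X../.OO/XX.] O move#1: (0,1):-1/XO./.OO/XX., (0,2):-1/X.O/.OO/XX., (1,0):+1/X../OOO/XX.*, (2,2):-1/X../.OO/XXO
[X../OOO/XX.] end (terminal -1, X#2); searched X../.OO/XX. to 5

O winning at [X../.OO/XX.]: True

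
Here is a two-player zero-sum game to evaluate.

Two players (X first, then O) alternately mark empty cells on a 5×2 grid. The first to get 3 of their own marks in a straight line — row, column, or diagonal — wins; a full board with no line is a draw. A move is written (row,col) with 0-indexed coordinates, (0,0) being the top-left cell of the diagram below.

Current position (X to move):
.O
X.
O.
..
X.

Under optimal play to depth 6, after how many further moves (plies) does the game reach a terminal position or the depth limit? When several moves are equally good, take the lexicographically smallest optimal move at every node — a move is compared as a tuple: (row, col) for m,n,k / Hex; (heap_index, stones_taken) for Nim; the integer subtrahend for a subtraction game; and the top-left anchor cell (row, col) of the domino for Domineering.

[.O/X./O./../X.] X move#1: (0,0):+0/XO/X./O./../X.*, (1,1):+0/.O/XX/O./../X., (2,1):+0/.O/X./OX/../X., (3,0):+0/.O/X./O./X./X., (3,1):+0/.O/X./O./.X/X., (4,1):+0/.O/X./O./../XX
[XO/X./O./../X.] O move#2: (1,1):+0/XO/XO/O./../X.*, (2,1):+0/XO/X./OO/../X., (3,0):+0/XO/X./O./O./X., (3,1):+0/XO/X./O./.O/X., (4,1):+0/XO/X./O./../XO
[XO/XO/O./../X.] X move#3: (2,1):+0/XO/XO/OX/../X.*, (3,0):-1/XO/XO/O./X./X., (3,1):-1/XO/XO/O./.X/X., (4,1):-1/XO/XO/O./../XX
[XO/XO/OX/../X.] O move#4: (3,0):+0/XO/XO/OX/O./X.*, (3,1):+0/XO/XO/OX/.O/X., (4,1):+0/XO/XO/OX/../XO
[XO/XO/OX/O./X.] X move#5: (3,1):+0/XO/XO/OX/OX/X.*, (4,1):+0/XO/XO/OX/O./XX
[XO/XO/OX/OX/X.] O move#6: (4,1):+0/XO/XO/OX/OX/XO*
[XO/XO/OX/OX/XO] end (terminal +0, X#7); searched .O/X./O./../X. to 6

PV length from [.O/X./O./../X.]: 6 plies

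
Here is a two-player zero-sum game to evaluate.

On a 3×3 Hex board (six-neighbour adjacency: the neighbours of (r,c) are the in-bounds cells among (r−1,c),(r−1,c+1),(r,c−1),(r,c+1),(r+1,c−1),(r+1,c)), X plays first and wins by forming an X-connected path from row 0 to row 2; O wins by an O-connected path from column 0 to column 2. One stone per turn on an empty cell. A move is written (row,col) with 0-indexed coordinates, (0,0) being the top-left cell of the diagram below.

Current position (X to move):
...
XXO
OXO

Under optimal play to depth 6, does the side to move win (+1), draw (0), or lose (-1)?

p1 X@[.../XXO/OXO]: (0,0)[X../XXO/OXO]+1* (0,1)[.X./XXO/OXO]+1 (0,2)[..X/XXO/OXO]+1
p2 O@[X../XXO/OXO] terminal -1; root [.../XXO/OXO] d6

value(.../XXO/OXO, X) = +1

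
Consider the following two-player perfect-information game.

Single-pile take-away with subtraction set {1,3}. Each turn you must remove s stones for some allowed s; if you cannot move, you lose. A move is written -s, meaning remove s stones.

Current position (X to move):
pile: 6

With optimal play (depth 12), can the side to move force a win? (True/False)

ply 1, X at 6 | -1=-1→5*; -3=-1→3
ply 2, O at 5 | -1=+1→4*; -3=+1→2
ply 3, X at 4 | -1=-1→3*; -3=-1→1
ply 4, O at 3 | -1=+1→2*; -3=+1→0
ply 5, X at 2 | -1=-1→1*
ply 6, O at 1 | -1=+1→0*
ply 7: 0 is terminal -1 (X); from 6 depth 12

X winning at [6]: False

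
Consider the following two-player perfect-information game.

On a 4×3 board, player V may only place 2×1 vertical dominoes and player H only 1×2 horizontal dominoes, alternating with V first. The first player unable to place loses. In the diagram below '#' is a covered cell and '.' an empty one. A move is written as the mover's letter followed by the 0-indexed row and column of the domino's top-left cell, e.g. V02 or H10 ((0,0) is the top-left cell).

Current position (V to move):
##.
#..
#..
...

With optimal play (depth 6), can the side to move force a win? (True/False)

V winning at [##./#../#../...]: True

[##./#../#../...] V move#1: V02:-1/###/#.#/#../..., V11:+1/##./##./##./...*, V12:+1/##./#.#/#.#/..., V21:+1/##./#../##./.#., V22:+1/##./#../#.#/..#
[##./##./##./...] H move#2: H30:-1/##./##./##./##.*, H31:-1/##./##./##./.##
[##./##./##./##.] V move#3: V02:+1/###/###/##./##.*, V12:+1/##./###/###/##., V22:+1/##./##./###/###
[###/###/##./##.] end (terminal -1, H#4); searched ##./#../#../... to 6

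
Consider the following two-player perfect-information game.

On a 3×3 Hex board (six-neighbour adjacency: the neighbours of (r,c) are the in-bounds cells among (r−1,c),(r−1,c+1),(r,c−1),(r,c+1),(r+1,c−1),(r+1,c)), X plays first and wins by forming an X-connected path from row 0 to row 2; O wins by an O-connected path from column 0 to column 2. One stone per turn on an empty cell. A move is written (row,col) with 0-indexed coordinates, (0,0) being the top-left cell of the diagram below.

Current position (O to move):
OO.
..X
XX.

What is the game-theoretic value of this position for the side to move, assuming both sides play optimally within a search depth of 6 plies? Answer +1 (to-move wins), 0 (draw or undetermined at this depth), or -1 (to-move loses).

[OO./..X/XX.] O move#1: (0,2):+1/OOO/..X/XX.*, (1,0):-1/OO./O.X/XX., (1,1):-1/OO./.OX/XX., (2,2):-1/OO./..X/XXO
[OOO/..X/XX.] end (terminal -1, X#2); searched OO./..X/XX. to 6

value(OO./..X/XX., O) = +1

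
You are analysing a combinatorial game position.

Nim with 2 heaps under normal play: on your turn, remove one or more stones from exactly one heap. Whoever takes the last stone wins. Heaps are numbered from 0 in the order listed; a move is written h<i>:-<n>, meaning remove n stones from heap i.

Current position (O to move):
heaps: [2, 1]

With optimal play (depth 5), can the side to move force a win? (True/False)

O winning at [(2,1)]: True

[(2,1)] O move#1: h0:-1:+1/(1,1)*, h0:-2:-1/(0,1), h1:-1:-1/(2,0)
[(1,1)] X move#2: h0:-1:-1/(0,1)*, h1:-1:-1/(1,0)
[(0,1)] O move#3: h1:-1:+1/(0,0)*
[(0,0)] end (terminal -1, X#4); searched (2,1) to 5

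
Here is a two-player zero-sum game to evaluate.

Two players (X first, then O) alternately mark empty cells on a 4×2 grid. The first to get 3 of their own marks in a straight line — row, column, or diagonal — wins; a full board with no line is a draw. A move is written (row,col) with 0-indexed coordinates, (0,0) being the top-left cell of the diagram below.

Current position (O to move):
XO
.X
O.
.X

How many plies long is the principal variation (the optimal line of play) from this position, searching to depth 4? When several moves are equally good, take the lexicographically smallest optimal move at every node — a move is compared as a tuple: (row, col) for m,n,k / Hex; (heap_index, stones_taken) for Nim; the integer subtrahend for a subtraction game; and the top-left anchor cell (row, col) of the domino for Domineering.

PV length from [XO/.X/O./.X]: 3 plies

[XO/.X/O./.X] O move#1: (1,0):-1/XO/OX/O./.X, (2,1):+0/XO/.X/OO/.X*, (3,0):-1/XO/.X/O./OX
[XO/.X/OO/.X] X move#2: (1,0):+0/XO/XX/OO/.X*, (3,0):+0/XO/.X/OO/XX
[XO/XX/OO/.X] O move#3: (3,0):+0/XO/XX/OO/OX*
[XO/XX/OO/OX] end (terminal +0, X#4); searched XO/.X/O./.X to 4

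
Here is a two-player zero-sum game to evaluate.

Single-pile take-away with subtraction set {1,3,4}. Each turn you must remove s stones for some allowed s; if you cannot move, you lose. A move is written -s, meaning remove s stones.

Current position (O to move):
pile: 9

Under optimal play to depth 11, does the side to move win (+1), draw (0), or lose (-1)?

ply 1, O at 9 | -1=-1→8*; -3=-1→6; -4=-1→5
ply 2, X at 8 | -1=+1→7*; -3=-1→5; -4=-1→4
ply 3, O at 7 | -1=-1→6*; -3=-1→4; -4=-1→3
ply 4, X at 6 | -1=-1→5; -3=-1→3; -4=+1→2*
ply 5, O at 2 | -1=-1→1*
ply 6, X at 1 | -1=+1→0*
ply 7: 0 is terminal -1 (O); from 9 depth 11

value(9, O) = -1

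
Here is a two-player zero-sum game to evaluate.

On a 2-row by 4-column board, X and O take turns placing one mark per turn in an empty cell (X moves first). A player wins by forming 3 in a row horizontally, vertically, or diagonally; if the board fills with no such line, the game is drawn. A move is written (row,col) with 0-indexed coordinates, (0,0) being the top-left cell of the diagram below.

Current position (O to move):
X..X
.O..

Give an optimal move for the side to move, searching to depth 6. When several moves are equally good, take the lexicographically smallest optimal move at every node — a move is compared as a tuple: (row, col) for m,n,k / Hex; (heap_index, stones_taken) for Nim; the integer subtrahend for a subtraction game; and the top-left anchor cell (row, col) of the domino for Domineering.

p1 O@[X..X/.O..]: (0,1)[XO.X/.O..]+0 (0,2)[X.OX/.O..]+0 (1,0)[X..X/OO..]+0 (1,2)[X..X/.OO.]+1* (1,3)[X..X/.O.O]+0
p2 X@[X..X/.OO.]: (0,1)[XX.X/.OO.]-1* (0,2)[X.XX/.OO.]-1 (1,0)[X..X/XOO.]-1 (1,3)[X..X/.OOX]-1
p3 O@[XX.X/.OO.]: (0,2)[XXOX/.OO.]+1* (1,0)[XX.X/OOO.]+1 (1,3)[XX.X/.OOO]+1
p4 X@[XXOX/.OO.]: (1,0)[XXOX/XOO.]-1* (1,3)[XXOX/.OOX]-1
p5 O@[XXOX/XOO.]: (1,3)[XXOX/XOOO]+1*
p6 X@[XXOX/XOOO] terminal -1; root [X..X/.O..] d6

O's best at [X..X/.O..]: (1,2)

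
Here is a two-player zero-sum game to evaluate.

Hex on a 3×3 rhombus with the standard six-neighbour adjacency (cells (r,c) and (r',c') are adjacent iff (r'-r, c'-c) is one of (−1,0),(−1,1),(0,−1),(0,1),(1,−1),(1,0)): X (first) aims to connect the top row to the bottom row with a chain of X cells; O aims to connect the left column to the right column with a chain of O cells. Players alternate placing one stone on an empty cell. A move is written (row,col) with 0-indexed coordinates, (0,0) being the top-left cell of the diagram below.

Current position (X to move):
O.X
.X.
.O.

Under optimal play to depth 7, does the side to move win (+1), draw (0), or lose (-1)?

p1 X@[O.X/.X./.O.]: (0,1)[OXX/.X./.O.]-1 (1,0)[O.X/XX./.O.]-1 (1,2)[O.X/.XX/.O.]+1* (2,0)[O.X/.X./XO.]+1 (2,2)[O.X/.X./.OX]+1
p2 O@[O.X/.XX/.O.]: (0,1)[OOX/.XX/.O.]-1* (1,0)[O.X/OXX/.O.]-1 (2,0)[O.X/.XX/OO.]-1 (2,2)[O.X/.XX/.OO]-1
p3 X@[OOX/.XX/.O.]: (1,0)[OOX/XXX/.O.]+1* (2,0)[OOX/.XX/XO.]+1 (2,2)[OOX/.XX/.OX]+1
p4 O@[OOX/XXX/.O.]: (2,0)[OOX/XXX/OO.]-1* (2,2)[OOX/XXX/.OO]-1
p5 X@[OOX/XXX/OO.]: (2,2)[OOX/XXX/OOX]+1*
p6 O@[OOX/XXX/OOX] terminal -1; root [O.X/.X./.O.] d7

value(O.X/.X./.O., X) = +1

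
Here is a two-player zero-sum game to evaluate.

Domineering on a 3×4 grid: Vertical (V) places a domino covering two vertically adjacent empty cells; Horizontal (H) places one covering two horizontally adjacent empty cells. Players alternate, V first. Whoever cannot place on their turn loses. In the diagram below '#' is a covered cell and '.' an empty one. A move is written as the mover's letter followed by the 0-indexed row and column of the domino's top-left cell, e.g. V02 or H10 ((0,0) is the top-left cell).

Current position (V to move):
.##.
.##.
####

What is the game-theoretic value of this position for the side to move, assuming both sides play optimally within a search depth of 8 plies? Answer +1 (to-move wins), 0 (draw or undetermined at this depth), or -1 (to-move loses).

ply 1, V at .##./.##./#### | V00=+1→###./###./####*; V03=+1→.###/.###/####
ply 2: ###./###./#### is terminal -1 (H); from .##./.##./#### depth 8

value(.##./.##./####, V) = +1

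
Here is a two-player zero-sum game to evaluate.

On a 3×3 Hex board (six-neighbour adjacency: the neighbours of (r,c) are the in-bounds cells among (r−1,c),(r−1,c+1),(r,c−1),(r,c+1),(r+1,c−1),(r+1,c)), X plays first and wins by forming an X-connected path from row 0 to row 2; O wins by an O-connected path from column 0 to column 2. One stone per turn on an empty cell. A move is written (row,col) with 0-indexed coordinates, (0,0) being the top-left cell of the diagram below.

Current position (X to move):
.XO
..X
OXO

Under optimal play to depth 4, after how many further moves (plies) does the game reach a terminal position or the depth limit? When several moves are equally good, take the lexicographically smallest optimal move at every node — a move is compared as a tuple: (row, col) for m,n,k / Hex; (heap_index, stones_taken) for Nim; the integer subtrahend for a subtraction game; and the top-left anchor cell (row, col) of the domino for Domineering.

PV length from [.XO/..X/OXO]: 1 ply

ply 1, X at .XO/..X/OXO | (0,0)=-1→XXO/..X/OXO; (1,0)=-1→.XO/X.X/OXO; (1,1)=+1→.XO/.XX/OXO*
ply 2: .XO/.XX/OXO is terminal -1 (O); from .XO/..X/OXO depth 4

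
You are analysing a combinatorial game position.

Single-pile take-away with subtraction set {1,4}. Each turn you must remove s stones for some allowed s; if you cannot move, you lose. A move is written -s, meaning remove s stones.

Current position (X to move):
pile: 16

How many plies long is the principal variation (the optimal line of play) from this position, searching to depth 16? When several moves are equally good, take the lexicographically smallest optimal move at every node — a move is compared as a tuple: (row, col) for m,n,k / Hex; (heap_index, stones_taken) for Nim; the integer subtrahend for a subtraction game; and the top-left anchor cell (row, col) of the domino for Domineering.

PV length from [16]: 7 plies

ply 1, X at 16 | -1=+1→15*; -4=+1→12
ply 2, O at 15 | -1=-1→14*; -4=-1→11
ply 3, X at 14 | -1=-1→13; -4=+1→10*
ply 4, O at 10 | -1=-1→9*; -4=-1→6
ply 5, X at 9 | -1=-1→8; -4=+1→5*
ply 6, O at 5 | -1=-1→4*; -4=-1→1
ply 7, X at 4 | -1=-1→3; -4=+1→0*
ply 8: 0 is terminal -1 (O); from 16 depth 16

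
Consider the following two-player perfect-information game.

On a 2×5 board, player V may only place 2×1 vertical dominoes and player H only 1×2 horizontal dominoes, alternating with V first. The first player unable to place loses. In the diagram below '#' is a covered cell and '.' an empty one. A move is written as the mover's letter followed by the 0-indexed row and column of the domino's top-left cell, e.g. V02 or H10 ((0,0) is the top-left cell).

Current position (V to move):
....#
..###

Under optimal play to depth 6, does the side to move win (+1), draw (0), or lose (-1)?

value(....#/..###, V) = +1

[....#/..###] V move#1: V00:-1/#...#/#.###, V01:+1/.#..#/.####*
[.#..#/.####] H move#2: H02:-1/.####/.####*
[.####/.####] V move#3: V00:+1/#####/#####*
[#####/#####] end (terminal -1, H#4); searched ....#/..### to 6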